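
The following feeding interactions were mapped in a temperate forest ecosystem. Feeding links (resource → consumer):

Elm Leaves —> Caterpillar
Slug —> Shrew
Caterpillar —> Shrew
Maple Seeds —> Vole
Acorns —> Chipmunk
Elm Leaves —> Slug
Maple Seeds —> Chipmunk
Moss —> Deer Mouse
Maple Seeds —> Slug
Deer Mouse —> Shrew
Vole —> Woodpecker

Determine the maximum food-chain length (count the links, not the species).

2 links

One longest chain: Elm Leaves → Caterpillar → Shrew.
It has 3 species and 2 links.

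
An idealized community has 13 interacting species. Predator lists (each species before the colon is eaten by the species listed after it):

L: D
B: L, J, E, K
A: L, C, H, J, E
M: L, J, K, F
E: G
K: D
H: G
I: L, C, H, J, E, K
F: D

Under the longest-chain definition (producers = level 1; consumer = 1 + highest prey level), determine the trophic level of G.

Trophic level 3

A is a producer → level 1.
E eats A (level 1); other prey at levels: B 1, I 1 → level 2.
G eats E (level 2); other prey at levels: H 2 → level 3.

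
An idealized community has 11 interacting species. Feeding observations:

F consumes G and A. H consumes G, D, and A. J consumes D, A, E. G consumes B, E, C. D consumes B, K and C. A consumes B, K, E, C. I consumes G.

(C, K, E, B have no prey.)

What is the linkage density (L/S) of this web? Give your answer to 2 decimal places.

There are L = 19 links among S = 11 species.
L/S = 19/11 = 1.7273 ≈ 1.73.

L/S = 1.73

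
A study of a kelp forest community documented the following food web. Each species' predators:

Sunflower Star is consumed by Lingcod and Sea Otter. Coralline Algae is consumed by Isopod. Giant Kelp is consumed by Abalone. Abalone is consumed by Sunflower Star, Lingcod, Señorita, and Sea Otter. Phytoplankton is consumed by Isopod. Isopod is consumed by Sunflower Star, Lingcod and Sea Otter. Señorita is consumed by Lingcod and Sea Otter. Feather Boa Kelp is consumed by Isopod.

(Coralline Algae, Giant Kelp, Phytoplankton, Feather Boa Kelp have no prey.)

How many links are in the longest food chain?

3 links

One longest chain: Coralline Algae → Isopod → Sunflower Star → Lingcod.
It has 4 species and 3 links.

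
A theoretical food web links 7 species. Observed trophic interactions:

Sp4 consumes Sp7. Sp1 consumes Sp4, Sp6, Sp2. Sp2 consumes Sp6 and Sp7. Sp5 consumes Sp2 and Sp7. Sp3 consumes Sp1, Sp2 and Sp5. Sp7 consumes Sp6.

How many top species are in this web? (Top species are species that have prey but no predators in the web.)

Top species (has prey, but nothing eats it): Sp3.
Count: 1.

1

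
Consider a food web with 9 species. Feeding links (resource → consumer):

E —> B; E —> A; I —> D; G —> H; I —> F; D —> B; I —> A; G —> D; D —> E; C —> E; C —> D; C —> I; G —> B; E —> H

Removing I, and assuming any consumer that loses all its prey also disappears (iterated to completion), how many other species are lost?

1

Remove I.
Round 1: F (all prey gone) → extinct.
No further losses. Total secondary extinctions: 1.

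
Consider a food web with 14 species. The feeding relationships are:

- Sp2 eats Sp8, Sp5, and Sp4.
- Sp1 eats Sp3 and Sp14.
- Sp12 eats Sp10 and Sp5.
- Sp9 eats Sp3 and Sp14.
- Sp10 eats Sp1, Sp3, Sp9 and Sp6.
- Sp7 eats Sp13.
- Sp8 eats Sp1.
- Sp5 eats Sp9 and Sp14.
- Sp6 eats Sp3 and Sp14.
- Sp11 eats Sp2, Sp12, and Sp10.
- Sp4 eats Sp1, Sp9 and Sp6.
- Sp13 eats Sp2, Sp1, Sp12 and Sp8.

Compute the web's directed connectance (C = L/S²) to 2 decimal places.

The web has S = 14 species and L = 29 feeding links.
C = L / S² = 29 / 196 = 0.1480 ≈ 0.15.

C = 0.15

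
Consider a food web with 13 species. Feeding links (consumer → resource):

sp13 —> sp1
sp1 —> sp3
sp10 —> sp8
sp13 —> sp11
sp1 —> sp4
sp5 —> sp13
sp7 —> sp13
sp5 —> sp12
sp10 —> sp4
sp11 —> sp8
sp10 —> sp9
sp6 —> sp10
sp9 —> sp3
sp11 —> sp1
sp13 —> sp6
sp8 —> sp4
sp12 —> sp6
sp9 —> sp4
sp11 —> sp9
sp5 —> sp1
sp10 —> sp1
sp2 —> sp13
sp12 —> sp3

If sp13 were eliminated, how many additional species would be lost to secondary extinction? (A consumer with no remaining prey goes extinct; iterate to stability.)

Remove sp13.
Round 1: sp7 (all prey gone), sp2 (all prey gone) → extinct.
No further losses. Total secondary extinctions: 2.

2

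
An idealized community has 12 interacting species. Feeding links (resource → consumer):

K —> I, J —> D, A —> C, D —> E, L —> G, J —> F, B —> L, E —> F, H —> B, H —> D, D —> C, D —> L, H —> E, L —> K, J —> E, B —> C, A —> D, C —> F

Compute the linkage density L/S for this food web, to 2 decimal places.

There are L = 18 links among S = 12 species.
L/S = 18/12 = 1.5000 ≈ 1.50.

L/S = 1.50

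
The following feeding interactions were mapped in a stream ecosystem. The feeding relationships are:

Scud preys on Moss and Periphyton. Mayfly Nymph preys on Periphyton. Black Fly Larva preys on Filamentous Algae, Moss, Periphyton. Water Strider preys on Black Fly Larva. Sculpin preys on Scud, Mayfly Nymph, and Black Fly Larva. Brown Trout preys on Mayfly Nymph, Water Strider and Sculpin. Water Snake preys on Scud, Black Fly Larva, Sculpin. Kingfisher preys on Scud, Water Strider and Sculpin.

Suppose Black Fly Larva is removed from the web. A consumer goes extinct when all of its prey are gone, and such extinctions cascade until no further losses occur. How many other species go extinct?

Remove Black Fly Larva.
Round 1: Water Strider (all prey gone) → extinct.
No further losses. Total secondary extinctions: 1.

1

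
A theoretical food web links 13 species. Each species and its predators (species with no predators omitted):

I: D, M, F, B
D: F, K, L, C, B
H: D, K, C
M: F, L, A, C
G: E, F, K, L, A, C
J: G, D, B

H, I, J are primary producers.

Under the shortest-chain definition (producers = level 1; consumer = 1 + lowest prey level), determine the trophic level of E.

Trophic level 3

J is a producer → level 1.
G eats J → level 2.
E eats G → level 3.
No prey of E is below level 2, so 3 is the minimum.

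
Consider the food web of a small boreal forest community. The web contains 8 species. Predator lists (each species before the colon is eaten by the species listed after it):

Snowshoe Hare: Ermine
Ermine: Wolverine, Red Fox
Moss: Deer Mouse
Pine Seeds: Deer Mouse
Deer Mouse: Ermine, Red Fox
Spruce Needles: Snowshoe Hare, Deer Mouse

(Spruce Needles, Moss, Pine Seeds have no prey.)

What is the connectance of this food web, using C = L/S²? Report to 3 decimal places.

C = 0.141

The web has S = 8 species and L = 9 feeding links.
C = L / S² = 9 / 64 = 0.1406 ≈ 0.141.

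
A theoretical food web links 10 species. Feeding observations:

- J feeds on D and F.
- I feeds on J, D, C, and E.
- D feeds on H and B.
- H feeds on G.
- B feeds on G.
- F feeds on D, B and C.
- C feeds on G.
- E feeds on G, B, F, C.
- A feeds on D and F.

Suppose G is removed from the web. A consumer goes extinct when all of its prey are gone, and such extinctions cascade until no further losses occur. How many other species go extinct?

Remove G.
Round 1: B (all prey gone), H (all prey gone), C (all prey gone) → extinct.
Round 2: D (all prey gone) → extinct.
Round 3: F (all prey gone) → extinct.
Round 4: E (all prey gone), J (all prey gone), A (all prey gone) → extinct.
Round 5: I (all prey gone) → extinct.
No further losses. Total secondary extinctions: 9.

9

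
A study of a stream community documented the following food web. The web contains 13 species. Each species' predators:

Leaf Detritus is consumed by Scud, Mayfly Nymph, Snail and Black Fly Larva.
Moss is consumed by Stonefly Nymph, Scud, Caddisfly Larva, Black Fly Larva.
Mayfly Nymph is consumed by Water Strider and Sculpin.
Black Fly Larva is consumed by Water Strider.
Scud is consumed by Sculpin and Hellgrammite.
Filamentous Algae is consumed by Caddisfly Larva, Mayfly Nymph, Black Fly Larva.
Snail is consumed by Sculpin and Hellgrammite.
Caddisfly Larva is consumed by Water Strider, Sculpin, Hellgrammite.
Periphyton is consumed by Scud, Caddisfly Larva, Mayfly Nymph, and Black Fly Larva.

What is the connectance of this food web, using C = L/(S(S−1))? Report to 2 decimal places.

C = 0.16

The web has S = 13 species and L = 25 feeding links.
C = L / (S(S−1)) = 25 / 156 = 0.1603 ≈ 0.16.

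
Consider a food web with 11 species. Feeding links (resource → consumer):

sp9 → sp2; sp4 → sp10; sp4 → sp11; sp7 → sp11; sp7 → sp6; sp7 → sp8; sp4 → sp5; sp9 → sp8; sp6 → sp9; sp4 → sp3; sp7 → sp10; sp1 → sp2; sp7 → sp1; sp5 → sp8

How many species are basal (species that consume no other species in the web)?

2

Basal species (no prey listed): sp4, sp7.
Count: 2.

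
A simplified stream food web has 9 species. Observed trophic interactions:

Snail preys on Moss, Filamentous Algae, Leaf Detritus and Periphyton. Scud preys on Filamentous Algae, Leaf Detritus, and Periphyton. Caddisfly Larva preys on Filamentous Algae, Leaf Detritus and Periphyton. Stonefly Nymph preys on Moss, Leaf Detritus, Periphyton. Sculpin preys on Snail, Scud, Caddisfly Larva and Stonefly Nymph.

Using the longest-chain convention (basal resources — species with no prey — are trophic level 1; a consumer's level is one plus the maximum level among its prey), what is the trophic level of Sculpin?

Periphyton has no prey (basal) → level 1.
Snail eats Periphyton (level 1); other prey at levels: Filamentous Algae 1, Leaf Detritus 1, Moss 1 → level 2.
Sculpin eats Snail (level 2); other prey at levels: Stonefly Nymph 2, Caddisfly Larva 2, Scud 2 → level 3.

Trophic level 3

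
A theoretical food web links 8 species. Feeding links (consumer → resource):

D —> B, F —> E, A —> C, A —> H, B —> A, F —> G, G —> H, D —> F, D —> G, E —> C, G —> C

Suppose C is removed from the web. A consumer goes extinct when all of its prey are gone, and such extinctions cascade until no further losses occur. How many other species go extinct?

Remove C.
Round 1: E (all prey gone) → extinct.
No further losses. Total secondary extinctions: 1.

1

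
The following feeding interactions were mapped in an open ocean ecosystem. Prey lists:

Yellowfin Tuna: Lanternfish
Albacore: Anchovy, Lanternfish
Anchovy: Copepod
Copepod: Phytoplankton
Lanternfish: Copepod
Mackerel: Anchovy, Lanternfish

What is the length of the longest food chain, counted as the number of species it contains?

4 species

One longest chain: Phytoplankton → Copepod → Anchovy → Mackerel.
It has 4 species and 3 links.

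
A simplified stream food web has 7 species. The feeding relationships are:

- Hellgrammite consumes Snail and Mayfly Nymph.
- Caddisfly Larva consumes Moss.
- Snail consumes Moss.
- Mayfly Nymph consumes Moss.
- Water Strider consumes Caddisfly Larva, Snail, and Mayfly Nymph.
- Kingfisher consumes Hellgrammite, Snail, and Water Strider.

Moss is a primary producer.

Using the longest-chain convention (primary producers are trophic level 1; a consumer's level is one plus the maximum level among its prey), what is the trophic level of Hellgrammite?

Trophic level 3

Moss is a producer → level 1.
Mayfly Nymph eats Moss → level 2.
Hellgrammite eats Mayfly Nymph (level 2); other prey at levels: Snail 2 → level 3.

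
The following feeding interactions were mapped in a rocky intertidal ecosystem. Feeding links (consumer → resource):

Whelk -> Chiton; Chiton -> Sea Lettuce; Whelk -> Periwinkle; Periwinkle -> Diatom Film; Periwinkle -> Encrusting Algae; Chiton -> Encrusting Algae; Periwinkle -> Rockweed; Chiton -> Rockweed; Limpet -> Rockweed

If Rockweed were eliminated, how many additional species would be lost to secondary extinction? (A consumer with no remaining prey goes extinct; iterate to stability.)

Remove Rockweed.
Round 1: Limpet (all prey gone) → extinct.
No further losses. Total secondary extinctions: 1.

1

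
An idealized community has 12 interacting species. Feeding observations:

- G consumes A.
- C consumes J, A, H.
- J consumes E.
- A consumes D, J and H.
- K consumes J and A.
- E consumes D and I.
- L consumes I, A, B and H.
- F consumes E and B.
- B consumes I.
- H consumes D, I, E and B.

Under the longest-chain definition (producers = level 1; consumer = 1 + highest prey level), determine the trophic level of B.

I is a producer → level 1.
B eats I → level 2.

Trophic level 2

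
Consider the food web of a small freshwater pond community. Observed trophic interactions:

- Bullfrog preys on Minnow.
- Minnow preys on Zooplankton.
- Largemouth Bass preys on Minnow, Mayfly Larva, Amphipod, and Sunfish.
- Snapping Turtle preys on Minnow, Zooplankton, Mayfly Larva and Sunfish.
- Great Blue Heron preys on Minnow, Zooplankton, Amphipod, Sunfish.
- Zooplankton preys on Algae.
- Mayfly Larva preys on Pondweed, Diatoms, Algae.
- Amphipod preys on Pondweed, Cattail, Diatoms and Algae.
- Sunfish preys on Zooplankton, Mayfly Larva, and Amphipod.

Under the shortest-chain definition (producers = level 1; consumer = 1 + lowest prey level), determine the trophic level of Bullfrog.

Algae is a producer → level 1.
Zooplankton eats Algae → level 2.
Minnow eats Zooplankton → level 3.
Bullfrog eats Minnow → level 4.
No prey of Bullfrog is below level 3, so 4 is the minimum.

Trophic level 4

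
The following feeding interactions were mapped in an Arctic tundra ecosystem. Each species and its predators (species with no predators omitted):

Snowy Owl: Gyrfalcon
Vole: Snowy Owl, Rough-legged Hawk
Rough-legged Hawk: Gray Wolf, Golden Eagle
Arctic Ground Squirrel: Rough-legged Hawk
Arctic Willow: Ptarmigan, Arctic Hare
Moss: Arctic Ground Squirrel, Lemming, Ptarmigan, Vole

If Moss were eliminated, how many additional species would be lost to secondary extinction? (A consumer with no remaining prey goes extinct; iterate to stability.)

Remove Moss.
Round 1: Arctic Ground Squirrel (all prey gone), Lemming (all prey gone), Vole (all prey gone) → extinct.
Round 2: Snowy Owl (all prey gone), Rough-legged Hawk (all prey gone) → extinct.
Round 3: Gray Wolf (all prey gone), Gyrfalcon (all prey gone), Golden Eagle (all prey gone) → extinct.
No further losses. Total secondary extinctions: 8.

8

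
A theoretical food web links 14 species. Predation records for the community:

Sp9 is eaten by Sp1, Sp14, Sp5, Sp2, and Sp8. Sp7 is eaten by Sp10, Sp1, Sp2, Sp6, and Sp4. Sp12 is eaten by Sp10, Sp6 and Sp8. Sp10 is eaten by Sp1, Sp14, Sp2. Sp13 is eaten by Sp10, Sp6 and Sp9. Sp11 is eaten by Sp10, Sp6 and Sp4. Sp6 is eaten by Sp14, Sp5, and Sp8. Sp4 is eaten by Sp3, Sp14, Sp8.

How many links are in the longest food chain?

One longest chain: Sp13 → Sp9 → Sp2.
It has 3 species and 2 links.

2 links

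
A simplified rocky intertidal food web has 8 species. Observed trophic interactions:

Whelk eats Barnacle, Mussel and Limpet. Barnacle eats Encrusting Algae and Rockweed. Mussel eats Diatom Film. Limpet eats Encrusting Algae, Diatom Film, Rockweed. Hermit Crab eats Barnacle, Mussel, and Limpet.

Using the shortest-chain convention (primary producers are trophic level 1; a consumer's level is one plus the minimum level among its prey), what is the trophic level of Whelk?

Diatom Film is a producer → level 1.
Mussel eats Diatom Film → level 2.
Whelk eats Mussel → level 3.
No prey of Whelk is below level 2, so 3 is the minimum.

Trophic level 3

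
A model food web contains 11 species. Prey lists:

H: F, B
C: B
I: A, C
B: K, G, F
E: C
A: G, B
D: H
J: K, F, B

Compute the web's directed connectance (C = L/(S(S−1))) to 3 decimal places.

C = 0.136

The web has S = 11 species and L = 15 feeding links.
C = L / (S(S−1)) = 15 / 110 = 0.1364 ≈ 0.136.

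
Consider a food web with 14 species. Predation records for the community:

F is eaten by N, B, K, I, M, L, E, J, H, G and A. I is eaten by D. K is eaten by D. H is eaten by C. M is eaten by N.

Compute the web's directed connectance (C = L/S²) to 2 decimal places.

C = 0.08

The web has S = 14 species and L = 15 feeding links.
C = L / S² = 15 / 196 = 0.0765 ≈ 0.08.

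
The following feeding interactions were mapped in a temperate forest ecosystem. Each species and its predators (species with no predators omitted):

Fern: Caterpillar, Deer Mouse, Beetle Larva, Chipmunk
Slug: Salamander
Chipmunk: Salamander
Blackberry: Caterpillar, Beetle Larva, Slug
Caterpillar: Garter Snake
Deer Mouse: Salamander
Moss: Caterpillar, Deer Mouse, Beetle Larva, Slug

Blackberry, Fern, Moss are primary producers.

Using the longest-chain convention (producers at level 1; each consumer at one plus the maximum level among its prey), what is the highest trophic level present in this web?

Producers (level 1): Blackberry, Fern, Moss.
Fern → Deer Mouse → Salamander gives Salamander level 3.
No species has a prey at level 3, so no species reaches level 4.

3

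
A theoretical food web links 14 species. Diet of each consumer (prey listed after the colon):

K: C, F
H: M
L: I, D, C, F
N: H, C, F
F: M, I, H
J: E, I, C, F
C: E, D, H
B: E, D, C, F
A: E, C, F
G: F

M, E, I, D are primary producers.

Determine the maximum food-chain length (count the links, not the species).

3 links

One longest chain: M → H → C → K.
It has 4 species and 3 links.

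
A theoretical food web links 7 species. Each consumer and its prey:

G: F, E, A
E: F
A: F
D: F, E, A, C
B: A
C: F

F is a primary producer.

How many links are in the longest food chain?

One longest chain: F → A → B.
It has 3 species and 2 links.

2 links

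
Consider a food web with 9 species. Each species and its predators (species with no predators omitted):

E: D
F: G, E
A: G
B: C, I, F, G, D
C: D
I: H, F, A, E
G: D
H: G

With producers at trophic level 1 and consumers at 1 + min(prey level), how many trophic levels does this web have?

3

Producers (level 1): B.
Following each consumer down to its lowest-level prey: B → I → H (levels 1 through 3).
All prey of H (I 2) are at level 2 or above, so H is at level 1 + 2 = 3.
Every consumer has at least one prey at level 2 or below, so none exceeds level 3.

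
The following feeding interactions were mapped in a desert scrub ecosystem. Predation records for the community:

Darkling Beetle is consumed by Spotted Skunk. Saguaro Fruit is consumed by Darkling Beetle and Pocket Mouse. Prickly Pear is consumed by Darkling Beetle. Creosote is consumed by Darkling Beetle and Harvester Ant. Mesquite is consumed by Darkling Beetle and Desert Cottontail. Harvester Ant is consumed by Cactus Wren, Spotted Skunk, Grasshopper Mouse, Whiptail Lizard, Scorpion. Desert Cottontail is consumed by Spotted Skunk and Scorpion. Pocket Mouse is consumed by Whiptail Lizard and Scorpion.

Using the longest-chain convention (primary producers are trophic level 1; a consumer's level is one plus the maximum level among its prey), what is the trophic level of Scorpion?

Mesquite is a producer → level 1.
Desert Cottontail eats Mesquite → level 2.
Scorpion eats Desert Cottontail (level 2); other prey at levels: Pocket Mouse 2, Harvester Ant 2 → level 3.

Trophic level 3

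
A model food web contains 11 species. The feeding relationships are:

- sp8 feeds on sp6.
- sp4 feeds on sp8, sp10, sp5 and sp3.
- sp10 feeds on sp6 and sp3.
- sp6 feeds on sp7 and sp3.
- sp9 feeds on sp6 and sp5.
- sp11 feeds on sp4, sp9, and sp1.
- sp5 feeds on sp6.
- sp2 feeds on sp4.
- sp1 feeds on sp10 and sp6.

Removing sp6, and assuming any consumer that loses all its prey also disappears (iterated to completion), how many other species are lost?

Remove sp6.
Round 1: sp8 (all prey gone), sp5 (all prey gone) → extinct.
Round 2: sp9 (all prey gone) → extinct.
No further losses. Total secondary extinctions: 3.

3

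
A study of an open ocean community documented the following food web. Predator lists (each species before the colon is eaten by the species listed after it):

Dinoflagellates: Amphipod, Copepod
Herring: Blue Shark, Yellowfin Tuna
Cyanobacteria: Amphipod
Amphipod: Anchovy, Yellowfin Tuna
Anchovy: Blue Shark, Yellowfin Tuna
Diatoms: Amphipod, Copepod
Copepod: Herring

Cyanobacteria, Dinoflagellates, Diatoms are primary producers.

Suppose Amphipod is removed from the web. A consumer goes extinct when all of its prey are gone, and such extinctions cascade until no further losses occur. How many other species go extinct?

1

Remove Amphipod.
Round 1: Anchovy (all prey gone) → extinct.
No further losses. Total secondary extinctions: 1.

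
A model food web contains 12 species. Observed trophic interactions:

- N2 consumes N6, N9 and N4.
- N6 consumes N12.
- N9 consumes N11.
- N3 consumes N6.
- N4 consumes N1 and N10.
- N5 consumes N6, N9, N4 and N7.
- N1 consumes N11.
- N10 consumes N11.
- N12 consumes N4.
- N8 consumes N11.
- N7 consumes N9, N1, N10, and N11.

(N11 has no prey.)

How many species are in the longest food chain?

One longest chain: N11 → N1 → N4 → N12 → N6 → N5.
It has 6 species and 5 links.

6 species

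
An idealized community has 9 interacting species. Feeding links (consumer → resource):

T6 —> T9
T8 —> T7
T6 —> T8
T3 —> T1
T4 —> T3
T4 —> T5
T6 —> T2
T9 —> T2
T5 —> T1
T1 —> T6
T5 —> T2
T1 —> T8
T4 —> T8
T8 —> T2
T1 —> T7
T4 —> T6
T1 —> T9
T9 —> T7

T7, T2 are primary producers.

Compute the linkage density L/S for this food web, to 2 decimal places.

L/S = 2.00

There are L = 18 links among S = 9 species.
L/S = 18/9 = 2.0000 ≈ 2.00.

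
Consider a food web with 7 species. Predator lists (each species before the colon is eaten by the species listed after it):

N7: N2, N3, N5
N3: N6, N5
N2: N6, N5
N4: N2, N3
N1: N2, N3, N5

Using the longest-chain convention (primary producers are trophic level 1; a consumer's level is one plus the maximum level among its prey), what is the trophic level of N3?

N1 is a producer → level 1.
N3 eats N1 (level 1); other prey at levels: N7 1, N4 1 → level 2.

Trophic level 2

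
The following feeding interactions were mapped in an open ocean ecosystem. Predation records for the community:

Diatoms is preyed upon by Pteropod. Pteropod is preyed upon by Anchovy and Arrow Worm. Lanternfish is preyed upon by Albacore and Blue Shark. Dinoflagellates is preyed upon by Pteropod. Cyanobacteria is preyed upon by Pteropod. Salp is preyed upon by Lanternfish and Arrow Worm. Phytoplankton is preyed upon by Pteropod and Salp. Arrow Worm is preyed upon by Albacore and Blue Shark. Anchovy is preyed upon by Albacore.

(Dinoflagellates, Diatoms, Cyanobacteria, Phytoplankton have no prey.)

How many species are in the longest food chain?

One longest chain: Dinoflagellates → Pteropod → Anchovy → Albacore.
It has 4 species and 3 links.

4 species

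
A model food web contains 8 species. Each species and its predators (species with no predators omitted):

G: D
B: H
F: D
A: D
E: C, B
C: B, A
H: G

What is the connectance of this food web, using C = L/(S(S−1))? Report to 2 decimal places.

The web has S = 8 species and L = 9 feeding links.
C = L / (S(S−1)) = 9 / 56 = 0.1607 ≈ 0.16.

C = 0.16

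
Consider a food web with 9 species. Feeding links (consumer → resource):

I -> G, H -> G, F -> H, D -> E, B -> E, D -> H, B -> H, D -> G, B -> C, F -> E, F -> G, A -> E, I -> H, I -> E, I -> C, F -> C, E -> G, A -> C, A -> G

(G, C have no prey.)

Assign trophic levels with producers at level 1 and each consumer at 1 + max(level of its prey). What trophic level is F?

Trophic level 3

G is a producer → level 1.
H eats G → level 2.
F eats H (level 2); other prey at levels: G 1, C 1, E 2 → level 3.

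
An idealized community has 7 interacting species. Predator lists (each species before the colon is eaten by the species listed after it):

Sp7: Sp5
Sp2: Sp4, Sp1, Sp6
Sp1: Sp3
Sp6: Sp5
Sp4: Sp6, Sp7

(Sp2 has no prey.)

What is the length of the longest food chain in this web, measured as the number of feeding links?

3 links

One longest chain: Sp2 → Sp4 → Sp6 → Sp5.
It has 4 species and 3 links.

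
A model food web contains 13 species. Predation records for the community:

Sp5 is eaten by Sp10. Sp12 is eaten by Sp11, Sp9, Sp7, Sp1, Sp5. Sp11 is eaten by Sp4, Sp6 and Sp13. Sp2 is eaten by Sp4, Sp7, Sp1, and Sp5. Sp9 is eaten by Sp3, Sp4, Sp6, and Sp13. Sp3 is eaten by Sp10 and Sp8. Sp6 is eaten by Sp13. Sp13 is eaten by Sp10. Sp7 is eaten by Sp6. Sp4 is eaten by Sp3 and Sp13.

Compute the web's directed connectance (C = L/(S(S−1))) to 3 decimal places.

The web has S = 13 species and L = 24 feeding links.
C = L / (S(S−1)) = 24 / 156 = 0.1538 ≈ 0.154.

C = 0.154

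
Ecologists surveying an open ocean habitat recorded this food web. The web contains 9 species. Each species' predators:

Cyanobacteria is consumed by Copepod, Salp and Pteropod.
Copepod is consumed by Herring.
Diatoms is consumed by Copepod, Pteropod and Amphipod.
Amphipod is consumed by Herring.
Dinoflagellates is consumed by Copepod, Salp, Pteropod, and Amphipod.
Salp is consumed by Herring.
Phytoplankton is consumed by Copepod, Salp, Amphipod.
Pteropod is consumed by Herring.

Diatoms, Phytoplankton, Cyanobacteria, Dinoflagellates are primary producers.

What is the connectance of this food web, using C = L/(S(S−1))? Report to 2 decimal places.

The web has S = 9 species and L = 17 feeding links.
C = L / (S(S−1)) = 17 / 72 = 0.2361 ≈ 0.24.

C = 0.24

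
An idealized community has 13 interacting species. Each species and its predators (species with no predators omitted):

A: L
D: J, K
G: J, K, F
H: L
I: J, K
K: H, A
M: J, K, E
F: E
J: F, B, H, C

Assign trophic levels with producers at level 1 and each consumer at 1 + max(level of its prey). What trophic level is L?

Trophic level 4

D is a producer → level 1.
J eats D (level 1); other prey at levels: G 1, M 1, I 1 → level 2.
H eats J (level 2); other prey at levels: K 2 → level 3.
L eats H (level 3); other prey at levels: A 3 → level 4.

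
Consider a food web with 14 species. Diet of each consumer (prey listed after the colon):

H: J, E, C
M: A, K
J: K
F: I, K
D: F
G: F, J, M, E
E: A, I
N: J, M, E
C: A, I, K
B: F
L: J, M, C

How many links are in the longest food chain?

2 links

One longest chain: I → F → D.
It has 3 species and 2 links.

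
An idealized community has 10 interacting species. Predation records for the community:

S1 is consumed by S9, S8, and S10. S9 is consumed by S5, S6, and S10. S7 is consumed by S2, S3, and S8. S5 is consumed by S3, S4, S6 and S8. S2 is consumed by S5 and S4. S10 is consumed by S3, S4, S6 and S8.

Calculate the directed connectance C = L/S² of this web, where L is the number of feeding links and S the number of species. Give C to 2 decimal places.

The web has S = 10 species and L = 19 feeding links.
C = L / S² = 19 / 100 = 0.1900 ≈ 0.19.

C = 0.19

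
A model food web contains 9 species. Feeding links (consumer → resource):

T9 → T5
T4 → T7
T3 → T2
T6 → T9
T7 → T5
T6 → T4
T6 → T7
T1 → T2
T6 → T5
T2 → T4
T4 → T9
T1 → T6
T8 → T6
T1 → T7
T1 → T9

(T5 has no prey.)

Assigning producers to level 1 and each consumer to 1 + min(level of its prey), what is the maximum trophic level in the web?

Producers (level 1): T5.
Following each consumer down to its lowest-level prey: T5 → T7 → T4 → T2 → T3 (levels 1 through 5).
All prey of T3 (T2 4) are at level 4 or above, so T3 is at level 1 + 4 = 5.
Every consumer has at least one prey at level 4 or below, so none exceeds level 5.

5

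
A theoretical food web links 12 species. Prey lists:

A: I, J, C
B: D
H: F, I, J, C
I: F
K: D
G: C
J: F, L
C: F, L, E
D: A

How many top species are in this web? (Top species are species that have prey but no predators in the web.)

Top species (has prey, but nothing eats it): G, H, B, K.
Count: 4.

4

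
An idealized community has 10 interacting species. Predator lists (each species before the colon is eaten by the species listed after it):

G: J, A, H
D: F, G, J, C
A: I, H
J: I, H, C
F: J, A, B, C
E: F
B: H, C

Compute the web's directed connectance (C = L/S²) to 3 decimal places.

C = 0.190

The web has S = 10 species and L = 19 feeding links.
C = L / S² = 19 / 100 = 0.1900 ≈ 0.190.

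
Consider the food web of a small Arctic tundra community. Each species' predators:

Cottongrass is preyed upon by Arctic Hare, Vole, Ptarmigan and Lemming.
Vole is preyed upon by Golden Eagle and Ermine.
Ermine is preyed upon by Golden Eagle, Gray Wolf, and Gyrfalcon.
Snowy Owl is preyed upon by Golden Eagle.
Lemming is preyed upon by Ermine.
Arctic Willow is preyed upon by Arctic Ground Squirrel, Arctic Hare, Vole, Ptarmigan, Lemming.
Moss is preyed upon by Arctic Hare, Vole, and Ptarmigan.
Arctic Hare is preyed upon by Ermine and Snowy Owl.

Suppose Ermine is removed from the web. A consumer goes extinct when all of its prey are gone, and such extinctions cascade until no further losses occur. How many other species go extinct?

Remove Ermine.
Round 1: Gray Wolf (all prey gone), Gyrfalcon (all prey gone) → extinct.
No further losses. Total secondary extinctions: 2.

2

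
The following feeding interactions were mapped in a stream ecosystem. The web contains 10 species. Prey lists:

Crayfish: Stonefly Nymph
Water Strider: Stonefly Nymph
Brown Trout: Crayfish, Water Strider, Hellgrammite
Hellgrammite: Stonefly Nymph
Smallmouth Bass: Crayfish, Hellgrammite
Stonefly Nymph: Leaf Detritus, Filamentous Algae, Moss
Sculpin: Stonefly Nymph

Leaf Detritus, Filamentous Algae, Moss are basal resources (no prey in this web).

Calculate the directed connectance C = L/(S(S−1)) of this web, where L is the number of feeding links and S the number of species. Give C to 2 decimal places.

The web has S = 10 species and L = 12 feeding links.
C = L / (S(S−1)) = 12 / 90 = 0.1333 ≈ 0.13.

C = 0.13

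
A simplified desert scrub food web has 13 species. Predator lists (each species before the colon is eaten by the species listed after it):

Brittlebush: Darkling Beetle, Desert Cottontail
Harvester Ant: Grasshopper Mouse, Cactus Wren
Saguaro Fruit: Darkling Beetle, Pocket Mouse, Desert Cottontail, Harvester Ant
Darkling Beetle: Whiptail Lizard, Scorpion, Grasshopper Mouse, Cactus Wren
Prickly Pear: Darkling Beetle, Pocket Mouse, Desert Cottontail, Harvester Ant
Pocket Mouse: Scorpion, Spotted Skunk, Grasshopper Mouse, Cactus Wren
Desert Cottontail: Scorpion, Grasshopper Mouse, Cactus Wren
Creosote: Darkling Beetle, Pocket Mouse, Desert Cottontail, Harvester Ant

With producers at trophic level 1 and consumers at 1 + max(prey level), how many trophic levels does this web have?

Producers (level 1): Saguaro Fruit, Prickly Pear, Brittlebush, Creosote.
Saguaro Fruit → Darkling Beetle → Grasshopper Mouse gives Grasshopper Mouse level 3.
No species has a prey at level 3, so no species reaches level 4.

3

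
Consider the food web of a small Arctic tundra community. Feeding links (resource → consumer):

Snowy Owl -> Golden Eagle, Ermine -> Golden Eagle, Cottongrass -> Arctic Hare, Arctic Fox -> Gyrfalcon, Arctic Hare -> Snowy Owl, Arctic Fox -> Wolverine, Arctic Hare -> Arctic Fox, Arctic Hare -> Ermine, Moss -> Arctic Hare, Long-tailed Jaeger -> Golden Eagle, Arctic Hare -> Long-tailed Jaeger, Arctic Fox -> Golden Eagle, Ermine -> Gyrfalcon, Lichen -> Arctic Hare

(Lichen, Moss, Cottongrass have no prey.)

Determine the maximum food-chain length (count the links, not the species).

One longest chain: Lichen → Arctic Hare → Ermine → Gyrfalcon.
It has 4 species and 3 links.

3 links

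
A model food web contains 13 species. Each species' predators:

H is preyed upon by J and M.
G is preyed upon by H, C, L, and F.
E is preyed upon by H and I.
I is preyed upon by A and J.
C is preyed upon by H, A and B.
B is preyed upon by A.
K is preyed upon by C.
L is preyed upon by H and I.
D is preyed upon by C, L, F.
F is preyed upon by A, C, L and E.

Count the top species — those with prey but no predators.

Top species (has prey, but nothing eats it): A, M, J.
Count: 3.

3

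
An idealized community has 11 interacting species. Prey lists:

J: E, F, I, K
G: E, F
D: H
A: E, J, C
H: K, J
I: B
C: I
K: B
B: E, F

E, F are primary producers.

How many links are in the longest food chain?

5 links

One longest chain: E → B → I → J → H → D.
It has 6 species and 5 links.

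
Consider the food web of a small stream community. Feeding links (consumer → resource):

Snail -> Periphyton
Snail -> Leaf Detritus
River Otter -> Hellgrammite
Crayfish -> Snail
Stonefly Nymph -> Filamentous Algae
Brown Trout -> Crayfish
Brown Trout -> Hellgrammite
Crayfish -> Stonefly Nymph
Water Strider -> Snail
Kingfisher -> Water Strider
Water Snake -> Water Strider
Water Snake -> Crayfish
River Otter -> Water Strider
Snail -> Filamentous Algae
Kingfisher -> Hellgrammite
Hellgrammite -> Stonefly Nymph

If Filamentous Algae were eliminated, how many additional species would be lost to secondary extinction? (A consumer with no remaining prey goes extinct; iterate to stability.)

2

Remove Filamentous Algae.
Round 1: Stonefly Nymph (all prey gone) → extinct.
Round 2: Hellgrammite (all prey gone) → extinct.
No further losses. Total secondary extinctions: 2.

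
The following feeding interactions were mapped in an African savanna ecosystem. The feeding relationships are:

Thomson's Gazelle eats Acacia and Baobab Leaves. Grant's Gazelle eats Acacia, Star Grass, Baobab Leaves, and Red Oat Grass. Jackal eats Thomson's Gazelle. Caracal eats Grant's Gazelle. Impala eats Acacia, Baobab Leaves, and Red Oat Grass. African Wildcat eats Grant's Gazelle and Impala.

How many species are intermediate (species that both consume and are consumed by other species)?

Intermediate species (has both prey and predators): Thomson's Gazelle, Impala, Grant's Gazelle.
Count: 3.

3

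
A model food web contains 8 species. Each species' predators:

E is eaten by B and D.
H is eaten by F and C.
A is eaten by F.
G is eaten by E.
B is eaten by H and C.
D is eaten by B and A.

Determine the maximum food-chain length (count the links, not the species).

5 links

One longest chain: G → E → D → B → H → C.
It has 6 species and 5 links.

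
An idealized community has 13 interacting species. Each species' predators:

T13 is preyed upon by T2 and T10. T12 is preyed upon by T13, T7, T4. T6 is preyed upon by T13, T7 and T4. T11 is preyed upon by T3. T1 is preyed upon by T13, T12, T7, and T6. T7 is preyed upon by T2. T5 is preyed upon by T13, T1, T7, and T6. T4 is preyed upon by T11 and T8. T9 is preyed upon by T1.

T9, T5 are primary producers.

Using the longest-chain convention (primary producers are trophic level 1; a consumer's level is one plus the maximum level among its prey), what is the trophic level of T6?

Trophic level 3

T9 is a producer → level 1.
T1 eats T9 (level 1); other prey at levels: T5 1 → level 2.
T6 eats T1 (level 2); other prey at levels: T5 1 → level 3.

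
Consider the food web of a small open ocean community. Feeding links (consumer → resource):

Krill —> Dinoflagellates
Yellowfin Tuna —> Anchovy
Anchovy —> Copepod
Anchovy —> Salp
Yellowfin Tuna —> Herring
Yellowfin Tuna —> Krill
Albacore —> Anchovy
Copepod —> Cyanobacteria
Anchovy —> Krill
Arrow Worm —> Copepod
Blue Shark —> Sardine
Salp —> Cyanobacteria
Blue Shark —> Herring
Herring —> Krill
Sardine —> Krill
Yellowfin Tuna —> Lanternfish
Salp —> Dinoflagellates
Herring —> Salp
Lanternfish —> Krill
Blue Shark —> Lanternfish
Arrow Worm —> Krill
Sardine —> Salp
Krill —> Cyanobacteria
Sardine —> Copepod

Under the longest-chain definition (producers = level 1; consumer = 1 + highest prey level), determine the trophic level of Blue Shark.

Cyanobacteria is a producer → level 1.
Krill eats Cyanobacteria (level 1); other prey at levels: Dinoflagellates 1 → level 2.
Lanternfish eats Krill → level 3.
Blue Shark eats Lanternfish (level 3); other prey at levels: Sardine 3, Herring 3 → level 4.

Trophic level 4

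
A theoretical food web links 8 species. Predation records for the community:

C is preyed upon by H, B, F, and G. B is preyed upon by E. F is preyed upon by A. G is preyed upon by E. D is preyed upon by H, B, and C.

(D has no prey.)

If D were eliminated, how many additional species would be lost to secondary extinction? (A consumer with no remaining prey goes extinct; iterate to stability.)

7

Remove D.
Round 1: C (all prey gone) → extinct.
Round 2: B (all prey gone), G (all prey gone), F (all prey gone), H (all prey gone) → extinct.
Round 3: A (all prey gone), E (all prey gone) → extinct.
No further losses. Total secondary extinctions: 7.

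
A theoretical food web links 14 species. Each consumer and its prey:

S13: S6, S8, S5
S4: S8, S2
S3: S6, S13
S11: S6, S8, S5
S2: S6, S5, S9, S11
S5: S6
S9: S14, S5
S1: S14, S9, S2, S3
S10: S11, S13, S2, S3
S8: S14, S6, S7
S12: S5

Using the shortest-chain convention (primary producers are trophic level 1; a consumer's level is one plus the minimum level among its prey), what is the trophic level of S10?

Trophic level 3

S6 is a producer → level 1.
S2 eats S6 → level 2.
S10 eats S2 → level 3.
No prey of S10 is below level 2, so 3 is the minimum.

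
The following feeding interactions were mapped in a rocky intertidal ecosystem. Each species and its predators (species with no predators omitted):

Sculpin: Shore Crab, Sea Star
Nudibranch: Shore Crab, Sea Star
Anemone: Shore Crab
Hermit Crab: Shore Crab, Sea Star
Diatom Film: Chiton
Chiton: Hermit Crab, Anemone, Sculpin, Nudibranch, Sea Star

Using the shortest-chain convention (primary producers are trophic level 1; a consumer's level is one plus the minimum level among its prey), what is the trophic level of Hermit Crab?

Diatom Film is a producer → level 1.
Chiton eats Diatom Film → level 2.
Hermit Crab eats Chiton → level 3.
No prey of Hermit Crab is below level 2, so 3 is the minimum.

Trophic level 3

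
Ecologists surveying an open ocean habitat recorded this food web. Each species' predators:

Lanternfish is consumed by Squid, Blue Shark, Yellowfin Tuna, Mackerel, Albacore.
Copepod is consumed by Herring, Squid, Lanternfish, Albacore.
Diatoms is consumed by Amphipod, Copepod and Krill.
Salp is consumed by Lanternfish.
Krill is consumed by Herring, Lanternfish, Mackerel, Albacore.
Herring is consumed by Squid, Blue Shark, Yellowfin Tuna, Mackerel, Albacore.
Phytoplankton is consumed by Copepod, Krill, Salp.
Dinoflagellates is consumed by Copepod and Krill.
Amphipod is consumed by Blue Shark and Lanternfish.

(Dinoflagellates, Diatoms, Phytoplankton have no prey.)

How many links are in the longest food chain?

3 links

One longest chain: Dinoflagellates → Krill → Lanternfish → Albacore.
It has 4 species and 3 links.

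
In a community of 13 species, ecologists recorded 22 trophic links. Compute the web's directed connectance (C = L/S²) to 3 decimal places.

The web has S = 13 species and L = 22 feeding links.
C = L / S² = 22 / 169 = 0.1302 ≈ 0.130.

C = 0.130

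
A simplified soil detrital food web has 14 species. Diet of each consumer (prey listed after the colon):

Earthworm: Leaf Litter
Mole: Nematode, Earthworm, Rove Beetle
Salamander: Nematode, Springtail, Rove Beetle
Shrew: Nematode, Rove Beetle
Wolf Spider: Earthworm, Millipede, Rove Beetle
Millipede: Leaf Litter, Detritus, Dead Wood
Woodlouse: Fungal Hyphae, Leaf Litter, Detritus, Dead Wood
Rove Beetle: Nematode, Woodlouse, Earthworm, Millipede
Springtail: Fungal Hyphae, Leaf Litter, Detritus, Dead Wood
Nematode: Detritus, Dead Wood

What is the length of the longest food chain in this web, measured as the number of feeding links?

One longest chain: Leaf Litter → Millipede → Rove Beetle → Salamander.
It has 4 species and 3 links.

3 links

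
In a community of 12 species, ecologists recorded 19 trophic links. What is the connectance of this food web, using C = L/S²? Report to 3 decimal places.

C = 0.132

The web has S = 12 species and L = 19 feeding links.
C = L / S² = 19 / 144 = 0.1319 ≈ 0.132.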